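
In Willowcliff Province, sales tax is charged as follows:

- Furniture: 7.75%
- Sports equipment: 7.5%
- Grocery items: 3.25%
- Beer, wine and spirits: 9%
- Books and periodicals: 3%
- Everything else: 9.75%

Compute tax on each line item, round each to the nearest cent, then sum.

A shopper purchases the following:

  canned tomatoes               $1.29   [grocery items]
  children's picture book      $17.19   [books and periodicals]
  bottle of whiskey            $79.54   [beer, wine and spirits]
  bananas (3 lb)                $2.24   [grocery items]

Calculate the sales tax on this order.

$7.79

Canned tomatoes $1.29: grocery items → 3.25% → $0.04
Children's picture book $17.19: books and periodicals → 3% → $0.52
Bottle of whiskey $79.54: beer, wine and spirits → 9% → $7.16
Bananas (3 lb) $2.24: grocery items → 3.25% → $0.07
Total tax = $0.04 + $0.52 + $7.16 + $0.07 = $7.79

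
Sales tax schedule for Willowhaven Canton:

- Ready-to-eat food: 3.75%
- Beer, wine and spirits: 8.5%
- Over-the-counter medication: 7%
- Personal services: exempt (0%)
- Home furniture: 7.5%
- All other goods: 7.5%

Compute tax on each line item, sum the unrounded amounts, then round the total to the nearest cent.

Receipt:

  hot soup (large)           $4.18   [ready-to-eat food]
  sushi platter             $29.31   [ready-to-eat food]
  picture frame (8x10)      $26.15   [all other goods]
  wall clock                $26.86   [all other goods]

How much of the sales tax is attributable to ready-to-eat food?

Hot soup (large) $4.18: ready-to-eat food → 3.75% → $0.15675
Sushi platter $29.31: ready-to-eat food → 3.75% → $1.099125
Tax on ready-to-eat food: unrounded sum = $1.255875 → $1.26

$1.26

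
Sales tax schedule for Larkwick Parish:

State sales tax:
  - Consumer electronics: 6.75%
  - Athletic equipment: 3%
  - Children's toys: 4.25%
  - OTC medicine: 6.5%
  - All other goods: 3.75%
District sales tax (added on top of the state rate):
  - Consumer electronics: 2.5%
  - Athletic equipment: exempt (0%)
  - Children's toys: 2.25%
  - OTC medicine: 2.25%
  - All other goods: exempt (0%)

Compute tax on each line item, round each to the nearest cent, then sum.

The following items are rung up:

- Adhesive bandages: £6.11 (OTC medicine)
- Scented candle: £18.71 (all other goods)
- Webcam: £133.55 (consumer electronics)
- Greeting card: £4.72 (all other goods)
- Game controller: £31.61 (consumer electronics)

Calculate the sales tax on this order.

Adhesive bandages £6.11: OTC medicine → 6.5% + 2.25% district = 8.75% → £0.53
Scented candle £18.71: all other goods → 3.75% + 0% district = 3.75% → £0.70
Webcam £133.55: consumer electronics → 6.75% + 2.5% district = 9.25% → £12.35
Greeting card £4.72: all other goods → 3.75% + 0% district = 3.75% → £0.18
Game controller £31.61: consumer electronics → 6.75% + 2.5% district = 9.25% → £2.92
Total tax = £0.53 + £0.70 + £12.35 + £0.18 + £2.92 = £16.68

£16.68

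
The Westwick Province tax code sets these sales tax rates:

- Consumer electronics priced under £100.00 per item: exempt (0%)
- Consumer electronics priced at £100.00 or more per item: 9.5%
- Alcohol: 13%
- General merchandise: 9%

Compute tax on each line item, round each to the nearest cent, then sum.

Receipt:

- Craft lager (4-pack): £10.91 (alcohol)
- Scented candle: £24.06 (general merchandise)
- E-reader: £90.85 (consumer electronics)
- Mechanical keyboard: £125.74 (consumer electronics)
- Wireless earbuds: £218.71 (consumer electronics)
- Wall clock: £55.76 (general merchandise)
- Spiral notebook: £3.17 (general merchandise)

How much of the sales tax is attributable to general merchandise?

£7.48

Scented candle £24.06: general merchandise → 9% → £2.17
Wall clock £55.76: general merchandise → 9% → £5.02
Spiral notebook £3.17: general merchandise → 9% → £0.29
Tax on general merchandise = £2.17 + £5.02 + £0.29 = £7.48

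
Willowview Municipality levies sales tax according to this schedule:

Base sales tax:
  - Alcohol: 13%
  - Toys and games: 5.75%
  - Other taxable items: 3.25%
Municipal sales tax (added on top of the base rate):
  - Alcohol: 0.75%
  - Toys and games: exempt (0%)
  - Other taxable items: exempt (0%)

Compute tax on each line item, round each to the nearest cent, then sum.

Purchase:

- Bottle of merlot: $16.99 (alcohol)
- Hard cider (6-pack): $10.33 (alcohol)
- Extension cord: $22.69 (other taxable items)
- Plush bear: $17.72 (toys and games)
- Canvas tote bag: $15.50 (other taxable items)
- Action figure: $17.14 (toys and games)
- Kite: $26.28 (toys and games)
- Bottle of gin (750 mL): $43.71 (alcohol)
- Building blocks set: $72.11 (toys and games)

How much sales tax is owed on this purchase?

$18.68

Bottle of merlot $16.99: alcohol → 13% + 0.75% municipal = 13.75% → $2.34
Hard cider (6-pack) $10.33: alcohol → 13% + 0.75% municipal = 13.75% → $1.42
Extension cord $22.69: other taxable items → 3.25% + 0% municipal = 3.25% → $0.74
Plush bear $17.72: toys and games → 5.75% + 0% municipal = 5.75% → $1.02
Canvas tote bag $15.50: other taxable items → 3.25% + 0% municipal = 3.25% → $0.50
Action figure $17.14: toys and games → 5.75% + 0% municipal = 5.75% → $0.99
Kite $26.28: toys and games → 5.75% + 0% municipal = 5.75% → $1.51
Bottle of gin (750 mL) $43.71: alcohol → 13% + 0.75% municipal = 13.75% → $6.01
Building blocks set $72.11: toys and games → 5.75% + 0% municipal = 5.75% → $4.15
Total tax = $2.34 + $1.42 + $0.74 + $1.02 + $0.50 + $0.99 + $1.51 + $6.01 + $4.15 = $18.68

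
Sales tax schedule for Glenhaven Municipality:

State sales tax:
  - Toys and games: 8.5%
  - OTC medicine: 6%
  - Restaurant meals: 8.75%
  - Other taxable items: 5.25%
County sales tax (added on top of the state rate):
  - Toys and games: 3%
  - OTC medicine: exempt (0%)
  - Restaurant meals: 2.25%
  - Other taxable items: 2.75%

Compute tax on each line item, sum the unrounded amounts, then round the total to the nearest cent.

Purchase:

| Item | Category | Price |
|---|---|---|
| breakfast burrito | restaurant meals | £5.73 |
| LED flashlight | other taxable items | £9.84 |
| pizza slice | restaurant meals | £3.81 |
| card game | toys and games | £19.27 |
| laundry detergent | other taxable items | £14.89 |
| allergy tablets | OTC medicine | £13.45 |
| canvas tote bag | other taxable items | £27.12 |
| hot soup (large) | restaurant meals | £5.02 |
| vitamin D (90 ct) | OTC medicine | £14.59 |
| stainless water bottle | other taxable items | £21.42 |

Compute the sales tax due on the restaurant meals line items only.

Breakfast burrito £5.73: restaurant meals → 8.75% + 2.25% county = 11% → £0.6303
Pizza slice £3.81: restaurant meals → 8.75% + 2.25% county = 11% → £0.4191
Hot soup (large) £5.02: restaurant meals → 8.75% + 2.25% county = 11% → £0.5522
Tax on restaurant meals: unrounded sum = £1.6016 → £1.60

£1.60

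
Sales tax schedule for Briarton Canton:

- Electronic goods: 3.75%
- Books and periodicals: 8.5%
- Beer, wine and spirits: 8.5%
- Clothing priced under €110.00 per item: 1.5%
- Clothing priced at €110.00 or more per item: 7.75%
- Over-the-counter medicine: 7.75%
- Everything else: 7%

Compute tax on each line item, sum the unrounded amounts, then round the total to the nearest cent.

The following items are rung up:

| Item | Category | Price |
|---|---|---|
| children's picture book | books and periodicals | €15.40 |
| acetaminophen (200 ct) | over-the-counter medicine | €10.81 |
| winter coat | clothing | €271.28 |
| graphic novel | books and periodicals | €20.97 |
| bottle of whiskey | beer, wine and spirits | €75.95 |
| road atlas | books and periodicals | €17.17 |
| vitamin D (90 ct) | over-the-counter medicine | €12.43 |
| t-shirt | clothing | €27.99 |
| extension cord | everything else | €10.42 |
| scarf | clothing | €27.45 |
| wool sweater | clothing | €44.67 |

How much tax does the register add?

€36.06

Children's picture book €15.40: books and periodicals → 8.5% → €1.309
Acetaminophen (200 ct) €10.81: over-the-counter medicine → 7.75% → €0.837775
Winter coat €271.28: clothing, €110.00 or more → 7.75% → €21.0242
Graphic novel €20.97: books and periodicals → 8.5% → €1.78245
Bottle of whiskey €75.95: beer, wine and spirits → 8.5% → €6.45575
Road atlas €17.17: books and periodicals → 8.5% → €1.45945
Vitamin D (90 ct) €12.43: over-the-counter medicine → 7.75% → €0.963325
T-shirt €27.99: clothing, under €110.00 → 1.5% → €0.41985
Extension cord €10.42: everything else → 7% → €0.7294
Scarf €27.45: clothing, under €110.00 → 1.5% → €0.41175
Wool sweater €44.67: clothing, under €110.00 → 1.5% → €0.67005
Unrounded tax sum = €36.063 → €36.06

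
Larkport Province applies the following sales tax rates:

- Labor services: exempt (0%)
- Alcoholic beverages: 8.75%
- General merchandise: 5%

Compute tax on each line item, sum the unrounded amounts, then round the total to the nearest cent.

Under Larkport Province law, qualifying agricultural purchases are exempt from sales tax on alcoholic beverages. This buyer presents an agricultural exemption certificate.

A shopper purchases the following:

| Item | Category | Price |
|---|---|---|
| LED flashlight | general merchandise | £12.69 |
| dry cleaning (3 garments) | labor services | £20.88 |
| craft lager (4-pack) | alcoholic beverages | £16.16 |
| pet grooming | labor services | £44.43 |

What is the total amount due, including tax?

£94.79

LED flashlight £12.69: general merchandise → 5% → £0.6345
Dry cleaning (3 garments) £20.88: labor services → 0% → £0.00
Craft lager (4-pack) £16.16: alcoholic beverages, buyer-exempt → 0% → £0.00
Pet grooming £44.43: labor services → 0% → £0.00
Subtotal = £94.16; unrounded tax = £0.6345 → £0.63; total due = £94.79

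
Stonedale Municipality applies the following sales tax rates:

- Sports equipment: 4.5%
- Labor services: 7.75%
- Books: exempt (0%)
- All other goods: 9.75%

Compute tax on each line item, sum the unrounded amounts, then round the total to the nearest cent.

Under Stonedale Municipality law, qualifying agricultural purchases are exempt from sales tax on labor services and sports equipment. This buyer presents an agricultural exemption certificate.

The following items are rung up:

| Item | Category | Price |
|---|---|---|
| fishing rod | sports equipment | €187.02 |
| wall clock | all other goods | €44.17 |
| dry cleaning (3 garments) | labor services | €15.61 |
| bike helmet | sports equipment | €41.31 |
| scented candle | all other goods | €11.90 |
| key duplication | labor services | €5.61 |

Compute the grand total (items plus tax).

Fishing rod €187.02: sports equipment, buyer-exempt → 0% → €0.00
Wall clock €44.17: all other goods → 9.75% → €4.306575
Dry cleaning (3 garments) €15.61: labor services, buyer-exempt → 0% → €0.00
Bike helmet €41.31: sports equipment, buyer-exempt → 0% → €0.00
Scented candle €11.90: all other goods → 9.75% → €1.16025
Key duplication €5.61: labor services, buyer-exempt → 0% → €0.00
Subtotal = €305.62; unrounded tax = €5.466825 → €5.47; total due = €311.09

€311.09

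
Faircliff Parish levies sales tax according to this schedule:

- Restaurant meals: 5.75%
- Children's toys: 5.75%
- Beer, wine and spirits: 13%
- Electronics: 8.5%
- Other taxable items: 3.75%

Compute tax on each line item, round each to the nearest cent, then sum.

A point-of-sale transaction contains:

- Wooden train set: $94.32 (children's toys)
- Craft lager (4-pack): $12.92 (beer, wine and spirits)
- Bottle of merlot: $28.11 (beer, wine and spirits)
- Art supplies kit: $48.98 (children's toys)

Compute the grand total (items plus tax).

Wooden train set $94.32: children's toys → 5.75% → $5.42
Craft lager (4-pack) $12.92: beer, wine and spirits → 13% → $1.68
Bottle of merlot $28.11: beer, wine and spirits → 13% → $3.65
Art supplies kit $48.98: children's toys → 5.75% → $2.82
Subtotal = $184.33; tax = $13.57; total due = $197.90

$197.90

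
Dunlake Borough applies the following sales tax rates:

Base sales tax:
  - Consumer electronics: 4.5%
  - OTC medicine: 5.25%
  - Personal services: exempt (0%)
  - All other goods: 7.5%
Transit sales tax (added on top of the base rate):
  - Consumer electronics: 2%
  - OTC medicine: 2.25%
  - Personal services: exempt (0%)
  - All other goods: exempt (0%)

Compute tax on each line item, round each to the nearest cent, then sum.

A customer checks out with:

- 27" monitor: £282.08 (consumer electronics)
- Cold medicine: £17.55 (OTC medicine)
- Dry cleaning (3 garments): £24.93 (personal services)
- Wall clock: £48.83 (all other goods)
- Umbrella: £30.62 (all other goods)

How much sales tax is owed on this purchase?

£25.62

27" monitor £282.08: consumer electronics → 4.5% + 2% transit = 6.5% → £18.34
Cold medicine £17.55: OTC medicine → 5.25% + 2.25% transit = 7.5% → £1.32
Dry cleaning (3 garments) £24.93: personal services → 0% + 0% transit = 0% → £0.00
Wall clock £48.83: all other goods → 7.5% + 0% transit = 7.5% → £3.66
Umbrella £30.62: all other goods → 7.5% + 0% transit = 7.5% → £2.30
Total tax = £18.34 + £1.32 + £3.66 + £2.30 = £25.62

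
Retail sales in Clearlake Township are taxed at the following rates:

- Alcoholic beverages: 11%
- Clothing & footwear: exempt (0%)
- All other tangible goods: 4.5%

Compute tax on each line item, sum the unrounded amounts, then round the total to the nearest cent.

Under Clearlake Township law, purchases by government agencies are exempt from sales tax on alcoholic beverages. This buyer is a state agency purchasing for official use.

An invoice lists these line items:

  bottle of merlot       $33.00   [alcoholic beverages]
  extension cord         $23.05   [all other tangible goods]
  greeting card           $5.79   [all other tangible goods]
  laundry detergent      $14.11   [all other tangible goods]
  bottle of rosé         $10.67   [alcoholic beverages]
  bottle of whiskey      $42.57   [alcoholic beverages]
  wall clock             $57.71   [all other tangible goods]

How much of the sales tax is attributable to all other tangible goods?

$4.53

Extension cord $23.05: all other tangible goods → 4.5% → $1.03725
Greeting card $5.79: all other tangible goods → 4.5% → $0.26055
Laundry detergent $14.11: all other tangible goods → 4.5% → $0.63495
Wall clock $57.71: all other tangible goods → 4.5% → $2.59695
Tax on all other tangible goods: unrounded sum = $4.5297 → $4.53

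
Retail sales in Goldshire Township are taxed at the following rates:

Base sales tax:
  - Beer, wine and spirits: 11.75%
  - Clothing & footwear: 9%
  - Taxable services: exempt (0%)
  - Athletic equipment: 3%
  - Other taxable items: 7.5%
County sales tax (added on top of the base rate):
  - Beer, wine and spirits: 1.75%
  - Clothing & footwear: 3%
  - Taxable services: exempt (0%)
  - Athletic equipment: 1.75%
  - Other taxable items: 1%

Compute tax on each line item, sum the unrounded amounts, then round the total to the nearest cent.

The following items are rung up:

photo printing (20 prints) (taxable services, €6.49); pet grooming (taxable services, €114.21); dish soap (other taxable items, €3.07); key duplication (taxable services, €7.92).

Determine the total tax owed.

Photo printing (20 prints) €6.49: taxable services → 0% + 0% county = 0% → €0.00
Pet grooming €114.21: taxable services → 0% + 0% county = 0% → €0.00
Dish soap €3.07: other taxable items → 7.5% + 1% county = 8.5% → €0.26095
Key duplication €7.92: taxable services → 0% + 0% county = 0% → €0.00
Unrounded tax sum = €0.26095 → €0.26

€0.26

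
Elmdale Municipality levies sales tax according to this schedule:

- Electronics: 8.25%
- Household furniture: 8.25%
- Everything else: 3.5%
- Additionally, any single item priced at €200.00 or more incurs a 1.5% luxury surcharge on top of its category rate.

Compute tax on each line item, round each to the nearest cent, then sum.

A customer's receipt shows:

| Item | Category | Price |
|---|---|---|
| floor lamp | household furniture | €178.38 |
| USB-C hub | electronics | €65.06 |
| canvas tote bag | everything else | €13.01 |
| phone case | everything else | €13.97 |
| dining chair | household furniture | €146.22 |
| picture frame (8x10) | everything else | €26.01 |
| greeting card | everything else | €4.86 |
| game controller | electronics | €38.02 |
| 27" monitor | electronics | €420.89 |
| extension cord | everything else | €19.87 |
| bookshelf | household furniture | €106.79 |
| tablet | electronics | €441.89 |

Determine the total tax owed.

€130.95

Floor lamp €178.38: household furniture → 8.25% → €14.72
USB-C hub €65.06: electronics → 8.25% → €5.37
Canvas tote bag €13.01: everything else → 3.5% → €0.46
Phone case €13.97: everything else → 3.5% → €0.49
Dining chair €146.22: household furniture → 8.25% → €12.06
Picture frame (8x10) €26.01: everything else → 3.5% → €0.91
Greeting card €4.86: everything else → 3.5% → €0.17
Game controller €38.02: electronics → 8.25% → €3.14
27" monitor €420.89: electronics → 8.25% + 1.5% surcharge = 9.75% → €41.04
Extension cord €19.87: everything else → 3.5% → €0.70
Bookshelf €106.79: household furniture → 8.25% → €8.81
Tablet €441.89: electronics → 8.25% + 1.5% surcharge = 9.75% → €43.08
Total tax = €14.72 + €5.37 + €0.46 + €0.49 + €12.06 + €0.91 + €0.17 + €3.14 + €41.04 + €0.70 + €8.81 + €43.08 = €130.95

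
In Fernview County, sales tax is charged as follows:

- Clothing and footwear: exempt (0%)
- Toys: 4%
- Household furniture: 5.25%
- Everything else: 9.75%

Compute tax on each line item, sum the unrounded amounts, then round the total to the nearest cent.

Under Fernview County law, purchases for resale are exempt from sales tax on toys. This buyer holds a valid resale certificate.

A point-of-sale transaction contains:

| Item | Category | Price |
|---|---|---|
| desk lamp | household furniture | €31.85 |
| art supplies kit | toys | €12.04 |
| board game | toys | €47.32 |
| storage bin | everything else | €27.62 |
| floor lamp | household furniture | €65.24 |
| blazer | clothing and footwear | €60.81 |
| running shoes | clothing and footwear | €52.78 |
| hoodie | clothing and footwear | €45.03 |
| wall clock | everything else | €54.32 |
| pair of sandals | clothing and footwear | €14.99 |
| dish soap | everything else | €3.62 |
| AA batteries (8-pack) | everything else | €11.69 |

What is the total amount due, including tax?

€441.89

Desk lamp €31.85: household furniture → 5.25% → €1.672125
Art supplies kit €12.04: toys, buyer-exempt → 0% → €0.00
Board game €47.32: toys, buyer-exempt → 0% → €0.00
Storage bin €27.62: everything else → 9.75% → €2.69295
Floor lamp €65.24: household furniture → 5.25% → €3.4251
Blazer €60.81: clothing and footwear → 0% → €0.00
Running shoes €52.78: clothing and footwear → 0% → €0.00
Hoodie €45.03: clothing and footwear → 0% → €0.00
Wall clock €54.32: everything else → 9.75% → €5.2962
Pair of sandals €14.99: clothing and footwear → 0% → €0.00
Dish soap €3.62: everything else → 9.75% → €0.35295
AA batteries (8-pack) €11.69: everything else → 9.75% → €1.139775
Subtotal = €427.31; unrounded tax = €14.5791 → €14.58; total due = €441.89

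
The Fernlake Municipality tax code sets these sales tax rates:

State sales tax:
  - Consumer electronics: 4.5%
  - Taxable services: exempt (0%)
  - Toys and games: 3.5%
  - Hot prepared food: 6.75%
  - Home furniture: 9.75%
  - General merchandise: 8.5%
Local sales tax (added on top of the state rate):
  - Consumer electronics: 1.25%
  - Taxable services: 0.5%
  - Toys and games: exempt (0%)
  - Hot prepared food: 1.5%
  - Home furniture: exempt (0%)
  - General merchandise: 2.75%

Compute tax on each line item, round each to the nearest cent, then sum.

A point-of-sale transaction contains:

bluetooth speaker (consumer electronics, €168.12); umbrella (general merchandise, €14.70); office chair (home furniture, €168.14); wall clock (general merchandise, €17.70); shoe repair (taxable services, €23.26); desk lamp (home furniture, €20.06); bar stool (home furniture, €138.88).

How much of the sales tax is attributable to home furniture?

€31.89

Office chair €168.14: home furniture → 9.75% + 0% local = 9.75% → €16.39
Desk lamp €20.06: home furniture → 9.75% + 0% local = 9.75% → €1.96
Bar stool €138.88: home furniture → 9.75% + 0% local = 9.75% → €13.54
Tax on home furniture = €16.39 + €1.96 + €13.54 = €31.89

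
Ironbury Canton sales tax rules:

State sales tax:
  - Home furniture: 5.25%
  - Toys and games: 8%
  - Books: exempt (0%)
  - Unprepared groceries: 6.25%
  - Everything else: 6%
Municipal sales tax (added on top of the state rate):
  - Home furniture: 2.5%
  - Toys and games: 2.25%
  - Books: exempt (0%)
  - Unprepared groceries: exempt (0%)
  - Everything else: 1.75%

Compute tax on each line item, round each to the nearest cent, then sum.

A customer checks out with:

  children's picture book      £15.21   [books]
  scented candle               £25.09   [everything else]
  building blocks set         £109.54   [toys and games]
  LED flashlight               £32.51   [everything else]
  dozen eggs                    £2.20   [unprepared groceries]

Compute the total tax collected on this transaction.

Children's picture book £15.21: books → 0% + 0% municipal = 0% → £0.00
Scented candle £25.09: everything else → 6% + 1.75% municipal = 7.75% → £1.94
Building blocks set £109.54: toys and games → 8% + 2.25% municipal = 10.25% → £11.23
LED flashlight £32.51: everything else → 6% + 1.75% municipal = 7.75% → £2.52
Dozen eggs £2.20: unprepared groceries → 6.25% + 0% municipal = 6.25% → £0.14
Total tax = £1.94 + £11.23 + £2.52 + £0.14 = £15.83

£15.83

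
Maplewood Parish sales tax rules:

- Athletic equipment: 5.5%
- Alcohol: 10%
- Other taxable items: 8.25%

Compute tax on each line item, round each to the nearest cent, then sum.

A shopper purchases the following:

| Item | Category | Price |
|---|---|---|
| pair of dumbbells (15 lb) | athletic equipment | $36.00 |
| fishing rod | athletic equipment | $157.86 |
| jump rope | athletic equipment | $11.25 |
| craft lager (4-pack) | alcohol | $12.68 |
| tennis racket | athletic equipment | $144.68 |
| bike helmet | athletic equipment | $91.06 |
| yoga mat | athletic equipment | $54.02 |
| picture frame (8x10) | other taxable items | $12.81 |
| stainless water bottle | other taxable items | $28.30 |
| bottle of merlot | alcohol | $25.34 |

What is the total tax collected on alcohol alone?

$3.80

Craft lager (4-pack) $12.68: alcohol → 10% → $1.27
Bottle of merlot $25.34: alcohol → 10% → $2.53
Tax on alcohol = $1.27 + $2.53 = $3.80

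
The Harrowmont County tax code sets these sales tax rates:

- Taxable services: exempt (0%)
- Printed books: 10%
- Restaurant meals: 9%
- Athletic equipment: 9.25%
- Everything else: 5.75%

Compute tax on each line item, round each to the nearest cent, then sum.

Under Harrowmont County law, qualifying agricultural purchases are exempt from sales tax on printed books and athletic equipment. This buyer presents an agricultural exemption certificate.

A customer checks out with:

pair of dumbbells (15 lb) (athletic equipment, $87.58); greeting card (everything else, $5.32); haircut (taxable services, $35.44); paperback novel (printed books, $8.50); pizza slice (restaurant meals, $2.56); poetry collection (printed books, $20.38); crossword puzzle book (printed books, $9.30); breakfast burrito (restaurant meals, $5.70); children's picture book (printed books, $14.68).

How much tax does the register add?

$1.05

Pair of dumbbells (15 lb) $87.58: athletic equipment, buyer-exempt → 0% → $0.00
Greeting card $5.32: everything else → 5.75% → $0.31
Haircut $35.44: taxable services → 0% → $0.00
Paperback novel $8.50: printed books, buyer-exempt → 0% → $0.00
Pizza slice $2.56: restaurant meals → 9% → $0.23
Poetry collection $20.38: printed books, buyer-exempt → 0% → $0.00
Crossword puzzle book $9.30: printed books, buyer-exempt → 0% → $0.00
Breakfast burrito $5.70: restaurant meals → 9% → $0.51
Children's picture book $14.68: printed books, buyer-exempt → 0% → $0.00
Total tax = $0.31 + $0.23 + $0.51 = $1.05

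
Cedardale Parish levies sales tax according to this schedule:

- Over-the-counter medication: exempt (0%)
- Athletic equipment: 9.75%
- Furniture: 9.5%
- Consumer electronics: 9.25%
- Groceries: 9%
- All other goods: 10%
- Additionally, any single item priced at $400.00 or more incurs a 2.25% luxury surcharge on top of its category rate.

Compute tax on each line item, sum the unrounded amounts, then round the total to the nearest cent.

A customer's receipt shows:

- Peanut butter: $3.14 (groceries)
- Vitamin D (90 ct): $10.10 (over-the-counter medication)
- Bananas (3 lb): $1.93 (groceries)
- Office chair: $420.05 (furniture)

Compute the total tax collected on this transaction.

$49.81

Peanut butter $3.14: groceries → 9% → $0.2826
Vitamin D (90 ct) $10.10: over-the-counter medication → 0% → $0.00
Bananas (3 lb) $1.93: groceries → 9% → $0.1737
Office chair $420.05: furniture → 9.5% + 2.25% surcharge = 11.75% → $49.355875
Unrounded tax sum = $49.812175 → $49.81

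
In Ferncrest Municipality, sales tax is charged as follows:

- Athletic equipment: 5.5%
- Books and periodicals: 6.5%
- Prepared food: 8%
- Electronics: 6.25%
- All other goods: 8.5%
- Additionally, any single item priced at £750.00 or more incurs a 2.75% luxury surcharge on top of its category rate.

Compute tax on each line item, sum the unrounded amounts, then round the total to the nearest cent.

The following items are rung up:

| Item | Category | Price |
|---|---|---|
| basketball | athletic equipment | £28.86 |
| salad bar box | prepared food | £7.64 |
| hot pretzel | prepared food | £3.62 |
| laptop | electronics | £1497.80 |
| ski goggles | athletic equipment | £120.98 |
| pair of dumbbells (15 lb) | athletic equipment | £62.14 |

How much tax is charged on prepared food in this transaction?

Salad bar box £7.64: prepared food → 8% → £0.6112
Hot pretzel £3.62: prepared food → 8% → £0.2896
Tax on prepared food: unrounded sum = £0.9008 → £0.90

£0.90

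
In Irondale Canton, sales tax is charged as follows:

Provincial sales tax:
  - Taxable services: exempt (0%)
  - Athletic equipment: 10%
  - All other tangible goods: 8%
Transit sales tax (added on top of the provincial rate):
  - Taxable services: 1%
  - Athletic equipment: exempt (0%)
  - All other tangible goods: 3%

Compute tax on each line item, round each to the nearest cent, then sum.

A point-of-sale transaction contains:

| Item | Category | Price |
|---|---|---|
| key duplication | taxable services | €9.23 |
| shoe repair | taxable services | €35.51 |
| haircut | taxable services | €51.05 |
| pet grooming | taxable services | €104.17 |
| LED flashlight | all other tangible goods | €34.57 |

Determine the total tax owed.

Key duplication €9.23: taxable services → 0% + 1% transit = 1% → €0.09
Shoe repair €35.51: taxable services → 0% + 1% transit = 1% → €0.36
Haircut €51.05: taxable services → 0% + 1% transit = 1% → €0.51
Pet grooming €104.17: taxable services → 0% + 1% transit = 1% → €1.04
LED flashlight €34.57: all other tangible goods → 8% + 3% transit = 11% → €3.80
Total tax = €0.09 + €0.36 + €0.51 + €1.04 + €3.80 = €5.80

€5.80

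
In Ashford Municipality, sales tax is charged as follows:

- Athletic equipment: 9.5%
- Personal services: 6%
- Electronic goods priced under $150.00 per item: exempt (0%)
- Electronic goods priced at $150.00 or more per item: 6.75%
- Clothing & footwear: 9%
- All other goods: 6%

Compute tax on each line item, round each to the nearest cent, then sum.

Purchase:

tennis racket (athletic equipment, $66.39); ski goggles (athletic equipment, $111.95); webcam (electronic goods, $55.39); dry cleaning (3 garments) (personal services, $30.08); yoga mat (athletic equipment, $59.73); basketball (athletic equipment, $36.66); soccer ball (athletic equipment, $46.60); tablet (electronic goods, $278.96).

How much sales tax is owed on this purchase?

$51.16

Tennis racket $66.39: athletic equipment → 9.5% → $6.31
Ski goggles $111.95: athletic equipment → 9.5% → $10.64
Webcam $55.39: electronic goods, under $150.00 → 0% → $0.00
Dry cleaning (3 garments) $30.08: personal services → 6% → $1.80
Yoga mat $59.73: athletic equipment → 9.5% → $5.67
Basketball $36.66: athletic equipment → 9.5% → $3.48
Soccer ball $46.60: athletic equipment → 9.5% → $4.43
Tablet $278.96: electronic goods, $150.00 or more → 6.75% → $18.83
Total tax = $6.31 + $10.64 + $1.80 + $5.67 + $3.48 + $4.43 + $18.83 = $51.16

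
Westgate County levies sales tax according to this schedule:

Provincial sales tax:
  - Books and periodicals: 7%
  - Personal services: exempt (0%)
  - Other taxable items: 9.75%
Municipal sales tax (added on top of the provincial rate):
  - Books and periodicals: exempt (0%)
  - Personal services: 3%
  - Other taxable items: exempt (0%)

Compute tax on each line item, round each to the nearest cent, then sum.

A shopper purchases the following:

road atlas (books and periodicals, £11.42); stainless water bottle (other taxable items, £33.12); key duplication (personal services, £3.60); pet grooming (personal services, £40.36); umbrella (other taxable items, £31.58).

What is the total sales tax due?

Road atlas £11.42: books and periodicals → 7% + 0% municipal = 7% → £0.80
Stainless water bottle £33.12: other taxable items → 9.75% + 0% municipal = 9.75% → £3.23
Key duplication £3.60: personal services → 0% + 3% municipal = 3% → £0.11
Pet grooming £40.36: personal services → 0% + 3% municipal = 3% → £1.21
Umbrella £31.58: other taxable items → 9.75% + 0% municipal = 9.75% → £3.08
Total tax = £0.80 + £3.23 + £0.11 + £1.21 + £3.08 = £8.43

£8.43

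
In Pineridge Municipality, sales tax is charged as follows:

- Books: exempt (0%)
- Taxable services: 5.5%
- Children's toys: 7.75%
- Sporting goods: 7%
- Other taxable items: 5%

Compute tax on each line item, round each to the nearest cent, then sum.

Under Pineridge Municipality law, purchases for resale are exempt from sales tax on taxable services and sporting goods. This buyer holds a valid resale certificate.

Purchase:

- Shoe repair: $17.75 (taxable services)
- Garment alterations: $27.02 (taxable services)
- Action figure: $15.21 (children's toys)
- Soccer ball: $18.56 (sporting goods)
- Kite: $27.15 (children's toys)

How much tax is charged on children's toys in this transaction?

$3.28

Action figure $15.21: children's toys → 7.75% → $1.18
Kite $27.15: children's toys → 7.75% → $2.10
Tax on children's toys = $1.18 + $2.10 = $3.28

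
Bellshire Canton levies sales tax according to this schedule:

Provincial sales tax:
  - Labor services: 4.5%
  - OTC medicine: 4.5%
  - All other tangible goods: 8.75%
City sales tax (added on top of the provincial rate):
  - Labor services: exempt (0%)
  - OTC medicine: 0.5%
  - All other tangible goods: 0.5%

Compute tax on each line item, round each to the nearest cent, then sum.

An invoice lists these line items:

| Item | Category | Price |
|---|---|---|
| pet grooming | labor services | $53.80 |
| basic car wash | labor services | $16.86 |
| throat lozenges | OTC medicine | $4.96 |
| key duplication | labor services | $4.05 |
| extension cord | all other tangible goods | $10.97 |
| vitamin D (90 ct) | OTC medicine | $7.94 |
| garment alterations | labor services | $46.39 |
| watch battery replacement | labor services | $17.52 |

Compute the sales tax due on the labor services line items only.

$6.24

Pet grooming $53.80: labor services → 4.5% + 0% city = 4.5% → $2.42
Basic car wash $16.86: labor services → 4.5% + 0% city = 4.5% → $0.76
Key duplication $4.05: labor services → 4.5% + 0% city = 4.5% → $0.18
Garment alterations $46.39: labor services → 4.5% + 0% city = 4.5% → $2.09
Watch battery replacement $17.52: labor services → 4.5% + 0% city = 4.5% → $0.79
Tax on labor services = $2.42 + $0.76 + $0.18 + $2.09 + $0.79 = $6.24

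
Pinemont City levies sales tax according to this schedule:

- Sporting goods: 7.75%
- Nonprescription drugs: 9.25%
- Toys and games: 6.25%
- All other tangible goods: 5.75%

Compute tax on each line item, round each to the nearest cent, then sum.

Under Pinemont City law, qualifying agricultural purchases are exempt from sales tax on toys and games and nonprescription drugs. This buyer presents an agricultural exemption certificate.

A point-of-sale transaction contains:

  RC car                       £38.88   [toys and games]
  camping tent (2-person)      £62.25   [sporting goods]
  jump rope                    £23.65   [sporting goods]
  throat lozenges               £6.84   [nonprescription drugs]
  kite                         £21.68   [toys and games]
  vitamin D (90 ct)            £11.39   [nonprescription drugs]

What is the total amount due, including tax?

RC car £38.88: toys and games, buyer-exempt → 0% → £0.00
Camping tent (2-person) £62.25: sporting goods → 7.75% → £4.82
Jump rope £23.65: sporting goods → 7.75% → £1.83
Throat lozenges £6.84: nonprescription drugs, buyer-exempt → 0% → £0.00
Kite £21.68: toys and games, buyer-exempt → 0% → £0.00
Vitamin D (90 ct) £11.39: nonprescription drugs, buyer-exempt → 0% → £0.00
Subtotal = £164.69; tax = £6.65; total due = £171.34

£171.34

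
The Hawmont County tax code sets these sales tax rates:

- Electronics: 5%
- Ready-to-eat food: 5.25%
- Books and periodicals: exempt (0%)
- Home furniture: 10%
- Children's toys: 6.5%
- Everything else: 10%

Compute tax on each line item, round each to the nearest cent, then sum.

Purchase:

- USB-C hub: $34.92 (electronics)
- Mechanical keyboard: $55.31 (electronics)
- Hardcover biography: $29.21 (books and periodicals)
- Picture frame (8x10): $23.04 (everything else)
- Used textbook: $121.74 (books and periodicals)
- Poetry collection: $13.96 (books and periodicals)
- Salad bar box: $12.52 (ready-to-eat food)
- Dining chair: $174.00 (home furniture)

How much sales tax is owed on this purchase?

USB-C hub $34.92: electronics → 5% → $1.75
Mechanical keyboard $55.31: electronics → 5% → $2.77
Hardcover biography $29.21: books and periodicals → 0% → $0.00
Picture frame (8x10) $23.04: everything else → 10% → $2.30
Used textbook $121.74: books and periodicals → 0% → $0.00
Poetry collection $13.96: books and periodicals → 0% → $0.00
Salad bar box $12.52: ready-to-eat food → 5.25% → $0.66
Dining chair $174.00: home furniture → 10% → $17.40
Total tax = $1.75 + $2.77 + $2.30 + $0.66 + $17.40 = $24.88

$24.88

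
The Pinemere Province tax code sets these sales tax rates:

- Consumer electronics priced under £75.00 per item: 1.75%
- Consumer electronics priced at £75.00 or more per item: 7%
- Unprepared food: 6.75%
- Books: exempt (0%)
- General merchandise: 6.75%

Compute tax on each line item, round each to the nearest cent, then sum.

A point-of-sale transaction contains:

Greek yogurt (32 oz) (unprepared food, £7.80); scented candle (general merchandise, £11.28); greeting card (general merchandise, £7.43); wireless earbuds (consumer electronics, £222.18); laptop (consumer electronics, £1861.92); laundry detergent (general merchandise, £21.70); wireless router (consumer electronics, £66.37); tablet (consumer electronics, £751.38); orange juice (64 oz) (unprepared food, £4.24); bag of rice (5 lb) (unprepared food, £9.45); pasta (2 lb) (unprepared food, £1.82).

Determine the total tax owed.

£203.94

Greek yogurt (32 oz) £7.80: unprepared food → 6.75% → £0.53
Scented candle £11.28: general merchandise → 6.75% → £0.76
Greeting card £7.43: general merchandise → 6.75% → £0.50
Wireless earbuds £222.18: consumer electronics, £75.00 or more → 7% → £15.55
Laptop £1861.92: consumer electronics, £75.00 or more → 7% → £130.33
Laundry detergent £21.70: general merchandise → 6.75% → £1.46
Wireless router £66.37: consumer electronics, under £75.00 → 1.75% → £1.16
Tablet £751.38: consumer electronics, £75.00 or more → 7% → £52.60
Orange juice (64 oz) £4.24: unprepared food → 6.75% → £0.29
Bag of rice (5 lb) £9.45: unprepared food → 6.75% → £0.64
Pasta (2 lb) £1.82: unprepared food → 6.75% → £0.12
Total tax = £0.53 + £0.76 + £0.50 + £15.55 + £130.33 + £1.46 + £1.16 + £52.60 + £0.29 + £0.64 + £0.12 = £203.94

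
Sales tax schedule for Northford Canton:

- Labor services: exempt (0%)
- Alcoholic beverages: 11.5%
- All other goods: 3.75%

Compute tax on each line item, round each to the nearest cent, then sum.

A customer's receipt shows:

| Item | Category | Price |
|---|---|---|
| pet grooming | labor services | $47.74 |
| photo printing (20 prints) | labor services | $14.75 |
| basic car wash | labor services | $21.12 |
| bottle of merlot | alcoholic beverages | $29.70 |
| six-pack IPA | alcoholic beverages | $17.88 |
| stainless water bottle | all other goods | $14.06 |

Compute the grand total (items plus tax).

$151.26

Pet grooming $47.74: labor services → 0% → $0.00
Photo printing (20 prints) $14.75: labor services → 0% → $0.00
Basic car wash $21.12: labor services → 0% → $0.00
Bottle of merlot $29.70: alcoholic beverages → 11.5% → $3.42
Six-pack IPA $17.88: alcoholic beverages → 11.5% → $2.06
Stainless water bottle $14.06: all other goods → 3.75% → $0.53
Subtotal = $145.25; tax = $6.01; total due = $151.26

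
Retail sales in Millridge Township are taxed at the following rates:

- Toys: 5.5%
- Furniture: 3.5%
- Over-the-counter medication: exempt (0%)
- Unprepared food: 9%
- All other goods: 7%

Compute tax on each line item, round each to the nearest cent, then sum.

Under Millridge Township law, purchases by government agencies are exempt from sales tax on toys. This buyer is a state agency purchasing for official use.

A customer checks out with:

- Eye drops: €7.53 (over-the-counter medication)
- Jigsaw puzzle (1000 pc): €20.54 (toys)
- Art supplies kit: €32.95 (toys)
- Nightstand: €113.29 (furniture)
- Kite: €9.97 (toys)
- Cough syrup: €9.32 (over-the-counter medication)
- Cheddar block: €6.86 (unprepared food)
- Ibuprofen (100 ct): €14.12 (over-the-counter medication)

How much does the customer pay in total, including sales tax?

€219.17

Eye drops €7.53: over-the-counter medication → 0% → €0.00
Jigsaw puzzle (1000 pc) €20.54: toys, buyer-exempt → 0% → €0.00
Art supplies kit €32.95: toys, buyer-exempt → 0% → €0.00
Nightstand €113.29: furniture → 3.5% → €3.97
Kite €9.97: toys, buyer-exempt → 0% → €0.00
Cough syrup €9.32: over-the-counter medication → 0% → €0.00
Cheddar block €6.86: unprepared food → 9% → €0.62
Ibuprofen (100 ct) €14.12: over-the-counter medication → 0% → €0.00
Subtotal = €214.58; tax = €4.59; total due = €219.17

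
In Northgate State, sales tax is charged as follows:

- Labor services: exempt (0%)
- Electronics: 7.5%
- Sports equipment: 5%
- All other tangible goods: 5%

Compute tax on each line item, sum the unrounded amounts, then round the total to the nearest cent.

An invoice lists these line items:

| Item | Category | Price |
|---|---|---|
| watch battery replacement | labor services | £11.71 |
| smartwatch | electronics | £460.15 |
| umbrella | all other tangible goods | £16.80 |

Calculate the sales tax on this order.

Watch battery replacement £11.71: labor services → 0% → £0.00
Smartwatch £460.15: electronics → 7.5% → £34.51125
Umbrella £16.80: all other tangible goods → 5% → £0.84
Unrounded tax sum = £35.35125 → £35.35

£35.35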